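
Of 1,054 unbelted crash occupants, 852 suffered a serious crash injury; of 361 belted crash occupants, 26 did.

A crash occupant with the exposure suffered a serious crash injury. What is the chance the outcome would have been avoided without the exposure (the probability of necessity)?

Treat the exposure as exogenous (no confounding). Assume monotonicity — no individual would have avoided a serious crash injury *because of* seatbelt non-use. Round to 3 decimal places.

PN ≈ 0.911

p₁ = P(outcome | exposed) = 852/1054 = 0.80835
p₀ = P(outcome | unexposed) = 26/361 = 0.072022
Under exogeneity and monotonicity, PN = (p₁ − p₀) / p₁.
PN = (0.80835 − 0.072022) / 0.80835 = 0.73633 / 0.80835 ≈ 0.9109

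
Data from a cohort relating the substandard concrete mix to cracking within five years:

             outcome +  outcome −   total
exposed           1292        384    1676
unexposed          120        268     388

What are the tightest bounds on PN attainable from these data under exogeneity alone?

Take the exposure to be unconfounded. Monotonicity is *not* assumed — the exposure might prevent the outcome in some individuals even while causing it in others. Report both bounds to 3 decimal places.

p₁ = P(outcome | exposed) = 1292/1676 = 0.77088
p₀ = P(outcome | unexposed) = 120/388 = 0.30928
Under exogeneity alone the bounds on PN are max{0,(p₁−p₀)/p₁} ≤ PN ≤ min{1,(1−p₀)/p₁}.
  lower = (p₁ − p₀)/p₁ = 0.4616 / 0.77088 ≈ 0.5988
  upper = min{1, (1 − p₀)/p₁} = 0.69072 / 0.77088 ≈ 0.8960

0.599 ≤ PN ≤ 0.896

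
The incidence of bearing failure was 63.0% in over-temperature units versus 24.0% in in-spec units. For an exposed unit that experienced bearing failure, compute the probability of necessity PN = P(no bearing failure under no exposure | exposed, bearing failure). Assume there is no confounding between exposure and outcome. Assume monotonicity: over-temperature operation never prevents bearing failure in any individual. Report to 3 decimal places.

p₁ = 0.63, p₀ = 0.24.
Under exogeneity and monotonicity, PN = (p₁ − p₀) / p₁.
PN = (0.63 − 0.24) / 0.63 = 0.39 / 0.63 ≈ 0.6190

PN ≈ 0.619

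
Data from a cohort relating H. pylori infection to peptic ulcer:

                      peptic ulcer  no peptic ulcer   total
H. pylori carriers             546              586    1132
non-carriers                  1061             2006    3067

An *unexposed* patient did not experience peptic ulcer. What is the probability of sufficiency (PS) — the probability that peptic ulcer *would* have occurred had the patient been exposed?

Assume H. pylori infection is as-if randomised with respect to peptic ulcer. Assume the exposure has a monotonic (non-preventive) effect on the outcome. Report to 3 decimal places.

PS ≈ 0.209

p₁ = P(outcome | exposed) = 546/1132 = 0.48233
p₀ = P(outcome | unexposed) = 1061/3067 = 0.34594
Under exogeneity and monotonicity, PS = (p₁ − p₀) / (1 − p₀).
PS = (0.48233 − 0.34594) / (1 − 0.34594) = 0.13639 / 0.65406 ≈ 0.2085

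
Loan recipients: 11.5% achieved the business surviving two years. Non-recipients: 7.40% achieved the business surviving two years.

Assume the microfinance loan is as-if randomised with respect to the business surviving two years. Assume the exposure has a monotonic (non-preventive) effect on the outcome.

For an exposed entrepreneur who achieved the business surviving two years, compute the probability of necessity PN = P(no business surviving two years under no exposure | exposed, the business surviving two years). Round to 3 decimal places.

p₁ = 0.115, p₀ = 0.074.
Under exogeneity and monotonicity, PN = (p₁ − p₀) / p₁.
PN = (0.115 − 0.074) / 0.115 = 0.041 / 0.115 ≈ 0.3565

PN ≈ 0.357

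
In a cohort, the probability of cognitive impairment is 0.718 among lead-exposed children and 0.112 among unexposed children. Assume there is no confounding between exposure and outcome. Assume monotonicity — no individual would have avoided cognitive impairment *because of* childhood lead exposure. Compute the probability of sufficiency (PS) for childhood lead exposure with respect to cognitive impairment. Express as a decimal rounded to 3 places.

PS ≈ 0.682

Let p₁ = 0.718, p₀ = 0.112.
Under exogeneity and monotonicity, PS = (p₁ − p₀) / (1 − p₀).
PS = (0.718 − 0.112) / (1 − 0.112) = 0.606 / 0.888 ≈ 0.6824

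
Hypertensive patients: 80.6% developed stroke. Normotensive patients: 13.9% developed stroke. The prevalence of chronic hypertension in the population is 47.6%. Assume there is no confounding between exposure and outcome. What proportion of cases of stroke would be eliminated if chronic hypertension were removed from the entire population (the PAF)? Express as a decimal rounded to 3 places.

PAF ≈ 0.696

p₁ = 0.806, p₀ = 0.139.
Overall risk P(Y=1) = π·p₁ + (1−π)·p₀ = 0.476×0.806 + 0.524×0.139 = 0.45649.
Under exogeneity, PAF = [P(Y=1) − p₀] / P(Y=1).
PAF = (0.45649 − 0.139) / 0.45649 ≈ 0.6955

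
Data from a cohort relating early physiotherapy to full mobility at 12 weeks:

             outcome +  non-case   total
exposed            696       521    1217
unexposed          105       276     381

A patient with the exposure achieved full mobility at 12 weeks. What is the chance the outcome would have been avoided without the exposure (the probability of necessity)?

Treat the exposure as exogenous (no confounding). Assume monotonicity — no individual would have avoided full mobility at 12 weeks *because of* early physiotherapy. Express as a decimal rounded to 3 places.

PN ≈ 0.518

p₁ = P(outcome | exposed) = 696/1217 = 0.5719
p₀ = P(outcome | unexposed) = 105/381 = 0.27559
Under exogeneity and monotonicity, PN = (p₁ − p₀) / p₁.
PN = (0.5719 − 0.27559) / 0.5719 = 0.29631 / 0.5719 ≈ 0.5181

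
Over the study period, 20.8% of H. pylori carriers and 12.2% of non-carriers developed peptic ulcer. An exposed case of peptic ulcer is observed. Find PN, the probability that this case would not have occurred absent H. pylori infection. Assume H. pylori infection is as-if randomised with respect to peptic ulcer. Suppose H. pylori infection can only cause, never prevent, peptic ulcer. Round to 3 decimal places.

p₁ = 0.208, p₀ = 0.122.
Under exogeneity and monotonicity, PN = (p₁ − p₀) / p₁.
PN = (0.208 − 0.122) / 0.208 = 0.086 / 0.208 ≈ 0.4135

PN ≈ 0.413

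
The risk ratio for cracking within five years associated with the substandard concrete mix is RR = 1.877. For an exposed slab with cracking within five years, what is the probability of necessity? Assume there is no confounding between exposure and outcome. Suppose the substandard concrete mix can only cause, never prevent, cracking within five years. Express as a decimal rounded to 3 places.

Under exogeneity and monotonicity, PN = (RR − 1) / RR = 1 − 1/RR.
PN = (1.877 − 1) / 1.877 = 0.877 / 1.877 ≈ 0.4672

PN ≈ 0.467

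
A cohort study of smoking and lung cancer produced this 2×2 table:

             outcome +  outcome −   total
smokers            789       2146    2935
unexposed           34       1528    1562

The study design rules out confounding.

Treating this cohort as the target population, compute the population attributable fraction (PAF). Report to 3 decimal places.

PAF ≈ 0.881

p₁ = P(outcome | exposed) = 789/2935 = 0.26882
p₀ = P(outcome | unexposed) = 34/1562 = 0.021767
Exposure prevalence π = 2935/4497 = 0.65266; overall risk P(Y=1) = 0.18301.
Under exogeneity, PAF = [P(Y=1) − p₀]/P(Y=1).
PAF = (0.18301 − 0.021767) / 0.18301 ≈ 0.8811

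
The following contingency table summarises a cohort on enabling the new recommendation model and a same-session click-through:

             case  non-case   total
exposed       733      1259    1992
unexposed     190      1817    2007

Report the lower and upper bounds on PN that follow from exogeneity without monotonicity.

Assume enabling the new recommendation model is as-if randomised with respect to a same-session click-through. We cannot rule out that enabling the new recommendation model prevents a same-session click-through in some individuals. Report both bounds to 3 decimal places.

p₁ = P(outcome | exposed) = 733/1992 = 0.36797
p₀ = P(outcome | unexposed) = 190/2007 = 0.094669
Under exogeneity alone the bounds on PN are max{0,(p₁−p₀)/p₁} ≤ PN ≤ min{1,(1−p₀)/p₁}.
  lower = (p₁ − p₀)/p₁ = 0.2733 / 0.36797 ≈ 0.7427
  upper = min{1, (1 − p₀)/p₁} = 0.90533 / 0.36797 ≈ 2.4603 → capped at 1

0.743 ≤ PN ≤ 1.000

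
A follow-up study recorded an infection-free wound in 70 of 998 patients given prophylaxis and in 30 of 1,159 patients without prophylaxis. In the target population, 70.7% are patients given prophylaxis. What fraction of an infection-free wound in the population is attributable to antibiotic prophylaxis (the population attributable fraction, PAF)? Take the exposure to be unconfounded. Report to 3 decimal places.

p₁ = P(outcome | exposed) = 70/998 = 0.07014
p₀ = P(outcome | unexposed) = 30/1159 = 0.025884
Overall risk P(Y=1) = π·p₁ + (1−π)·p₀ = 0.707×0.07014 + 0.293×0.025884 = 0.057173.
Under exogeneity, PAF = [P(Y=1) − p₀] / P(Y=1).
PAF = (0.057173 − 0.025884) / 0.057173 ≈ 0.5473

PAF ≈ 0.547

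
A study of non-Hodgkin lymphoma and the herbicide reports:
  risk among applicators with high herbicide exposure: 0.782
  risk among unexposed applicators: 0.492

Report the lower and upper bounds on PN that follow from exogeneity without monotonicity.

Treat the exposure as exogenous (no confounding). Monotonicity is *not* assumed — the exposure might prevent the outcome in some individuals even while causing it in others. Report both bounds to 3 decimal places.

Let p₁ = 0.782, p₀ = 0.492.
Under exogeneity alone the bounds on PN are max{0,(p₁−p₀)/p₁} ≤ PN ≤ min{1,(1−p₀)/p₁}.
  lower = (p₁ − p₀)/p₁ = 0.29 / 0.782 ≈ 0.3708
  upper = min{1, (1 − p₀)/p₁} = 0.508 / 0.782 ≈ 0.6496

0.371 ≤ PN ≤ 0.650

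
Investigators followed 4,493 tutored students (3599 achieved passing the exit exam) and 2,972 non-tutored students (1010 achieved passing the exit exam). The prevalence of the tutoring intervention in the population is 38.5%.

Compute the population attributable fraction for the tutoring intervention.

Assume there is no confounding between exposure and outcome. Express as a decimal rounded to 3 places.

PAF ≈ 0.343

p₁ = P(outcome | exposed) = 3599/4493 = 0.80102
p₀ = P(outcome | unexposed) = 1010/2972 = 0.33984
Overall risk P(Y=1) = π·p₁ + (1−π)·p₀ = 0.385×0.80102 + 0.615×0.33984 = 0.51739.
Under exogeneity, PAF = [P(Y=1) − p₀] / P(Y=1).
PAF = (0.51739 − 0.33984) / 0.51739 ≈ 0.3432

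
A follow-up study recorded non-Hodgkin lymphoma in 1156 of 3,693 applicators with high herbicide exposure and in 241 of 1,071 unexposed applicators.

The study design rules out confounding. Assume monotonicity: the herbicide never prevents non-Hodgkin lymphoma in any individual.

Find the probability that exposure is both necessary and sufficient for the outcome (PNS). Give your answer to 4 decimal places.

PNS ≈ 0.0880

p₁ = P(outcome | exposed) = 1156/3693 = 0.31302
p₀ = P(outcome | unexposed) = 241/1071 = 0.22502
Under exogeneity and monotonicity, PNS = p₁ − p₀.
PNS = 0.31302 − 0.22502 = 0.088001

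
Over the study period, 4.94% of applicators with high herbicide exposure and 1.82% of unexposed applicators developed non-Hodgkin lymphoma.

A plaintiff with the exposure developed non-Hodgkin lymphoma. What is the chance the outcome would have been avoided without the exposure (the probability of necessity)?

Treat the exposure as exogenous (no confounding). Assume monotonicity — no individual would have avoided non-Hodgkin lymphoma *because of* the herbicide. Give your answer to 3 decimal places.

p₁ = 0.0494, p₀ = 0.0182.
Under exogeneity and monotonicity, PN = (p₁ − p₀) / p₁.
PN = (0.0494 − 0.0182) / 0.0494 = 0.0312 / 0.0494 ≈ 0.6316

PN ≈ 0.632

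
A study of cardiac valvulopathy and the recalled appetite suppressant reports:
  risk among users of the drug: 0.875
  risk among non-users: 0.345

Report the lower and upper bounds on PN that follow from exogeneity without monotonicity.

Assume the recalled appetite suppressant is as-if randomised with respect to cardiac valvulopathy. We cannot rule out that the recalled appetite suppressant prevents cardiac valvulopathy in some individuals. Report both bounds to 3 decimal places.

Let p₁ = 0.875, p₀ = 0.345.
Under exogeneity alone the bounds on PN are max{0,(p₁−p₀)/p₁} ≤ PN ≤ min{1,(1−p₀)/p₁}.
  lower = (p₁ − p₀)/p₁ = 0.53 / 0.875 ≈ 0.6057
  upper = min{1, (1 − p₀)/p₁} = 0.655 / 0.875 ≈ 0.7486

0.606 ≤ PN ≤ 0.749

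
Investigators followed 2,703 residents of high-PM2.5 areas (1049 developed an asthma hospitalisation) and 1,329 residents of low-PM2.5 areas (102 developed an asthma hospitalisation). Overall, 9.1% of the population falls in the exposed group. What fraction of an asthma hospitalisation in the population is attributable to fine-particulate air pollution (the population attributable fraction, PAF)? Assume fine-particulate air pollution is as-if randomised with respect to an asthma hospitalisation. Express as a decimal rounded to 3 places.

PAF ≈ 0.270

p₁ = P(outcome | exposed) = 1049/2703 = 0.38809
p₀ = P(outcome | unexposed) = 102/1329 = 0.076749
Overall risk P(Y=1) = π·p₁ + (1−π)·p₀ = 0.091×0.38809 + 0.909×0.076749 = 0.10508.
Under exogeneity, PAF = [P(Y=1) − p₀] / P(Y=1).
PAF = (0.10508 − 0.076749) / 0.10508 ≈ 0.2696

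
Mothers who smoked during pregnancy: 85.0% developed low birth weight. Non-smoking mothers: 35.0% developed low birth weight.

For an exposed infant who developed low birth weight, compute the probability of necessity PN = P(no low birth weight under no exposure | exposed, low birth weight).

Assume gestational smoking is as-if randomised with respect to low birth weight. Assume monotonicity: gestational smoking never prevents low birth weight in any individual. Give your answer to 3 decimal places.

PN ≈ 0.588

p₁ = 0.85, p₀ = 0.35.
Under exogeneity and monotonicity, PN = (p₁ − p₀) / p₁.
PN = (0.85 − 0.35) / 0.85 = 0.5 / 0.85 ≈ 0.5882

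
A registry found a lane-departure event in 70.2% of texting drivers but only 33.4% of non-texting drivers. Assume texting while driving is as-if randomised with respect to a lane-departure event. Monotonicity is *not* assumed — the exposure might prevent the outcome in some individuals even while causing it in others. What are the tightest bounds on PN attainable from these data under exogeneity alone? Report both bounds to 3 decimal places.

0.524 ≤ PN ≤ 0.949

p₁ = 0.702, p₀ = 0.334.
Under exogeneity alone the bounds on PN are max{0,(p₁−p₀)/p₁} ≤ PN ≤ min{1,(1−p₀)/p₁}.
  lower = (p₁ − p₀)/p₁ = 0.368 / 0.702 ≈ 0.5242
  upper = min{1, (1 − p₀)/p₁} = 0.666 / 0.702 ≈ 0.9487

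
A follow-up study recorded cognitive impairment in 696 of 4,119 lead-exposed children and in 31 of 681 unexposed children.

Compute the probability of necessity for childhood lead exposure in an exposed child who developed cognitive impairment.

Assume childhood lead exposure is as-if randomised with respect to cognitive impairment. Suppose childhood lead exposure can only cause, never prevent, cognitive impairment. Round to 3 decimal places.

PN ≈ 0.731

p₁ = P(outcome | exposed) = 696/4119 = 0.16897
p₀ = P(outcome | unexposed) = 31/681 = 0.045521
Under exogeneity and monotonicity, PN = (p₁ − p₀) / p₁.
PN = (0.16897 − 0.045521) / 0.16897 = 0.12345 / 0.16897 ≈ 0.7306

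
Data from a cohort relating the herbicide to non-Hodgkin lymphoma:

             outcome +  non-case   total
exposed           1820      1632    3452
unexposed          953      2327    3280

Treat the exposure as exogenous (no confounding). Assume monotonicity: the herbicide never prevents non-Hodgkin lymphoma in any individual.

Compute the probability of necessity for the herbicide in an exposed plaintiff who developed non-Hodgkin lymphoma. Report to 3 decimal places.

p₁ = P(outcome | exposed) = 1820/3452 = 0.52723
p₀ = P(outcome | unexposed) = 953/3280 = 0.29055
Under exogeneity and monotonicity, PN = (p₁ − p₀)/p₁.
PN = (0.52723 − 0.29055) / 0.52723 ≈ 0.4489

PN ≈ 0.449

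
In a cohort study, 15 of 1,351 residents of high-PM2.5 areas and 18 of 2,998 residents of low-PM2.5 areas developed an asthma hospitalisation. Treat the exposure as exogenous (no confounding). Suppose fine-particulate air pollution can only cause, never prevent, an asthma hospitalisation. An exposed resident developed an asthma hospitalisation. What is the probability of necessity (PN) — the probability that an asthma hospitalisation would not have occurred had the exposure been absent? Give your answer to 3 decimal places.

p₁ = P(outcome | exposed) = 15/1351 = 0.011103
p₀ = P(outcome | unexposed) = 18/2998 = 0.006004
Under exogeneity and monotonicity, PN = (p₁ − p₀) / p₁.
PN = (0.011103 − 0.006004) / 0.011103 = 0.0050989 / 0.011103 ≈ 0.4592

PN ≈ 0.459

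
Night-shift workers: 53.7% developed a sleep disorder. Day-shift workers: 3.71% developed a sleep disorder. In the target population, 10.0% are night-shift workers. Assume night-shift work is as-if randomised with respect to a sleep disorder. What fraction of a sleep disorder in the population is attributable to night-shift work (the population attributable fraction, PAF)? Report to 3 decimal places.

p₁ = 0.537, p₀ = 0.0371.
Overall risk P(Y=1) = π·p₁ + (1−π)·p₀ = 0.1×0.537 + 0.9×0.0371 = 0.08709.
Under exogeneity, PAF = [P(Y=1) − p₀] / P(Y=1).
PAF = (0.08709 − 0.0371) / 0.08709 ≈ 0.5740

PAF ≈ 0.574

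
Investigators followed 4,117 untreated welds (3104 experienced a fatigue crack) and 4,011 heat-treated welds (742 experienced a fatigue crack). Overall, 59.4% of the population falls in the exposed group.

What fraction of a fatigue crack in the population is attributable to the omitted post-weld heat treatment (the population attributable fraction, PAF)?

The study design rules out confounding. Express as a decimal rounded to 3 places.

p₁ = P(outcome | exposed) = 3104/4117 = 0.75395
p₀ = P(outcome | unexposed) = 742/4011 = 0.18499
Overall risk P(Y=1) = π·p₁ + (1−π)·p₀ = 0.594×0.75395 + 0.406×0.18499 = 0.52295.
Under exogeneity, PAF = [P(Y=1) − p₀] / P(Y=1).
PAF = (0.52295 − 0.18499) / 0.52295 ≈ 0.6463

PAF ≈ 0.646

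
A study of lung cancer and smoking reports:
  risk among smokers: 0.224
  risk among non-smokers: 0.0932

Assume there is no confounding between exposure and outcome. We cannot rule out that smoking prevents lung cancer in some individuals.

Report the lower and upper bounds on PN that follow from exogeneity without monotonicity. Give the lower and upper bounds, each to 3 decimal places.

0.584 ≤ PN ≤ 1.000

Let p₁ = 0.224, p₀ = 0.0932.
Under exogeneity alone the bounds on PN are max{0,(p₁−p₀)/p₁} ≤ PN ≤ min{1,(1−p₀)/p₁}.
  lower = (p₁ − p₀)/p₁ = 0.1308 / 0.224 ≈ 0.5839
  upper = min{1, (1 − p₀)/p₁} = 0.9068 / 0.224 ≈ 4.0482 → capped at 1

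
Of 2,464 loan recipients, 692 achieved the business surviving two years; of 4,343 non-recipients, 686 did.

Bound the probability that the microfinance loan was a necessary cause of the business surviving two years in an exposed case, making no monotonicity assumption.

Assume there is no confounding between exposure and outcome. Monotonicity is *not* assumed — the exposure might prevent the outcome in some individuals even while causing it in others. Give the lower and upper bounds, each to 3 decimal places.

p₁ = P(outcome | exposed) = 692/2464 = 0.28084
p₀ = P(outcome | unexposed) = 686/4343 = 0.15796
Under exogeneity alone the bounds on PN are max{0,(p₁−p₀)/p₁} ≤ PN ≤ min{1,(1−p₀)/p₁}.
  lower = (p₁ − p₀)/p₁ = 0.12289 / 0.28084 ≈ 0.4376
  upper = min{1, (1 − p₀)/p₁} = 0.84204 / 0.28084 ≈ 2.9983 → capped at 1

0.438 ≤ PN ≤ 1.000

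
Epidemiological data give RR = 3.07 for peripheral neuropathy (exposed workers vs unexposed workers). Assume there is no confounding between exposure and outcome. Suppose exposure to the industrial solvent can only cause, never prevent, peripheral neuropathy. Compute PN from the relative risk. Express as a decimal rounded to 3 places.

Under exogeneity and monotonicity, PN = (RR − 1) / RR = 1 − 1/RR.
PN = (3.07 − 1) / 3.07 = 2.07 / 3.07 ≈ 0.6743

PN ≈ 0.674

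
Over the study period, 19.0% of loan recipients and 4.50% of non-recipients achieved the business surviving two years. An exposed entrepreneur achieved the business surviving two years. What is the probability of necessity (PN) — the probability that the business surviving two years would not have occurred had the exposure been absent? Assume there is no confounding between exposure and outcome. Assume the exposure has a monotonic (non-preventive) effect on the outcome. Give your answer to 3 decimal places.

p₁ = 0.19, p₀ = 0.045.
Under exogeneity and monotonicity, PN = (p₁ − p₀) / p₁.
PN = (0.19 − 0.045) / 0.19 = 0.145 / 0.19 ≈ 0.7632

PN ≈ 0.763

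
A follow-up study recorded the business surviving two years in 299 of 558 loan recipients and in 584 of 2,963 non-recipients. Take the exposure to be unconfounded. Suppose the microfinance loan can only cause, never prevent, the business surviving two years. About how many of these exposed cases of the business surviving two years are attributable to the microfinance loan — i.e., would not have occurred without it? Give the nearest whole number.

about 189 cases

p₁ = P(outcome | exposed) = 299/558 = 0.53584
p₀ = P(outcome | unexposed) = 584/2963 = 0.1971
PN = (p₁ − p₀)/p₁ = (0.53584 − 0.1971) / 0.53584 ≈ 0.63217.
Attributable cases ≈ PN × (exposed cases) = 0.63217 × 299 ≈ 189.02.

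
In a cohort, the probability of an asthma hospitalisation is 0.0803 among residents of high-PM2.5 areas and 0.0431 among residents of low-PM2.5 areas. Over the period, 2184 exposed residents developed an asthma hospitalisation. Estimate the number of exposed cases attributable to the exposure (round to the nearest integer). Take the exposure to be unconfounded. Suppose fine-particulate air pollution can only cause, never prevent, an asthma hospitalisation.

Let p₁ = 0.0803, p₀ = 0.0431.
PN = (p₁ − p₀)/p₁ = (0.0803 − 0.0431) / 0.0803 ≈ 0.46326.
Attributable cases ≈ PN × (exposed cases) = 0.46326 × 2184 ≈ 1011.77.

about 1012 cases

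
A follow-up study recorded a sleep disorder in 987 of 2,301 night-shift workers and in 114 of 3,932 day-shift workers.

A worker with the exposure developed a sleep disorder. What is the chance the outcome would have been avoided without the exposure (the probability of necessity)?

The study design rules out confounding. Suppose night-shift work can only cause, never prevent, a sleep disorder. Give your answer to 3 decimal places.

PN ≈ 0.932

p₁ = P(outcome | exposed) = 987/2301 = 0.42894
p₀ = P(outcome | unexposed) = 114/3932 = 0.028993
Under exogeneity and monotonicity, PN = (p₁ − p₀) / p₁.
PN = (0.42894 − 0.028993) / 0.42894 = 0.39995 / 0.42894 ≈ 0.9324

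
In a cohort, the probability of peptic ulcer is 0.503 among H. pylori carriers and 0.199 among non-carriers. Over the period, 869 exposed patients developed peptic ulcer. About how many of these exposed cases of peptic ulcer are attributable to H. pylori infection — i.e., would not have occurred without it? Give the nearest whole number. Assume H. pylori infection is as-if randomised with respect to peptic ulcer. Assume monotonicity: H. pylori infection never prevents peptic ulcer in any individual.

about 525 cases

Let p₁ = 0.503, p₀ = 0.199.
PN = (p₁ − p₀)/p₁ = (0.503 − 0.199) / 0.503 ≈ 0.60437.
Attributable cases ≈ PN × (exposed cases) = 0.60437 × 869 ≈ 525.20.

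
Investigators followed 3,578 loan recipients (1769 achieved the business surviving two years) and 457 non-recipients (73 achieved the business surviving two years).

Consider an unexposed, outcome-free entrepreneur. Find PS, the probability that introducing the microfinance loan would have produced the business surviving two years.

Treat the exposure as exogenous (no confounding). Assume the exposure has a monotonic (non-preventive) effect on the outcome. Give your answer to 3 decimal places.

PS ≈ 0.398

p₁ = P(outcome | exposed) = 1769/3578 = 0.49441
p₀ = P(outcome | unexposed) = 73/457 = 0.15974
Under exogeneity and monotonicity, PS = (p₁ − p₀) / (1 − p₀).
PS = (0.49441 − 0.15974) / (1 − 0.15974) = 0.33467 / 0.84026 ≈ 0.3983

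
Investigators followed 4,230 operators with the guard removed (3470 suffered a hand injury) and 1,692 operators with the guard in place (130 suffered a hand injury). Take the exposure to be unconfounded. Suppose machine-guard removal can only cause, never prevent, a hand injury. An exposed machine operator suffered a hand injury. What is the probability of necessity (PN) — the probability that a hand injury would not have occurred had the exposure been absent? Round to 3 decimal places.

PN ≈ 0.906

p₁ = P(outcome | exposed) = 3470/4230 = 0.82033
p₀ = P(outcome | unexposed) = 130/1692 = 0.076832
Under exogeneity and monotonicity, PN = (p₁ − p₀) / p₁.
PN = (0.82033 − 0.076832) / 0.82033 = 0.7435 / 0.82033 ≈ 0.9063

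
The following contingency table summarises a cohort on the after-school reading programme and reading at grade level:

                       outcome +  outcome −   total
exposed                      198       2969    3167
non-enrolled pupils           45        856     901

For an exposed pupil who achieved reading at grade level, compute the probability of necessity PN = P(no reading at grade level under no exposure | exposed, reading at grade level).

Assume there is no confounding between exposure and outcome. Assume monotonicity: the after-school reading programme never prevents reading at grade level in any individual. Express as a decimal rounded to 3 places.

PN ≈ 0.201

p₁ = P(outcome | exposed) = 198/3167 = 0.06252
p₀ = P(outcome | unexposed) = 45/901 = 0.049945
Under exogeneity and monotonicity, PN = (p₁ − p₀)/p₁.
PN = (0.06252 − 0.049945) / 0.06252 ≈ 0.2011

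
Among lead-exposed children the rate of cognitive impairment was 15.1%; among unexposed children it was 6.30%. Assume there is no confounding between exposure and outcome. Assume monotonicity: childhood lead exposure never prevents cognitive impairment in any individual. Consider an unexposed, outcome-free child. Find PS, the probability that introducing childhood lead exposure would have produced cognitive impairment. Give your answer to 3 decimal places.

p₁ = 0.151, p₀ = 0.063.
Under exogeneity and monotonicity, PS = (p₁ − p₀) / (1 − p₀).
PS = (0.151 − 0.063) / (1 − 0.063) = 0.088 / 0.937 ≈ 0.0939

PS ≈ 0.094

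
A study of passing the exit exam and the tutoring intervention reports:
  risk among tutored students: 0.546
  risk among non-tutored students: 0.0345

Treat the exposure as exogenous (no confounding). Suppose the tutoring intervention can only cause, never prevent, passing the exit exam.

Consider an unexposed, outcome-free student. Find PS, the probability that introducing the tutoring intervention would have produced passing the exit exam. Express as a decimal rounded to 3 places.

PS ≈ 0.530

Let p₁ = 0.546, p₀ = 0.0345.
Under exogeneity and monotonicity, PS = (p₁ − p₀) / (1 − p₀).
PS = (0.546 − 0.0345) / (1 − 0.0345) = 0.5115 / 0.9655 ≈ 0.5298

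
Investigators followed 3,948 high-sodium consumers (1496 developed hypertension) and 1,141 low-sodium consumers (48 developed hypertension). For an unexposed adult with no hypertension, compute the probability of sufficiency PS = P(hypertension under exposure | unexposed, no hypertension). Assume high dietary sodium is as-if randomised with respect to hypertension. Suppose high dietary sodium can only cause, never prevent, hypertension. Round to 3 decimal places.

PS ≈ 0.352

p₁ = P(outcome | exposed) = 1496/3948 = 0.37893
p₀ = P(outcome | unexposed) = 48/1141 = 0.042068
Under exogeneity and monotonicity, PS = (p₁ − p₀) / (1 − p₀).
PS = (0.37893 − 0.042068) / (1 − 0.042068) = 0.33686 / 0.95793 ≈ 0.3517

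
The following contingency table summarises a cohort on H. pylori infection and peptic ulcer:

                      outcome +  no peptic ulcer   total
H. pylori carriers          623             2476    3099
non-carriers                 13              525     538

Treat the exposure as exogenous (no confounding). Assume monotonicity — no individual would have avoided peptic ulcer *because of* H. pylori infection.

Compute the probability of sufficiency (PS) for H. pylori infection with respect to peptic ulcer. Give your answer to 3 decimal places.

p₁ = P(outcome | exposed) = 623/3099 = 0.20103
p₀ = P(outcome | unexposed) = 13/538 = 0.024164
Under exogeneity and monotonicity, PS = (p₁ − p₀) / (1 − p₀).
PS = (0.20103 − 0.024164) / (1 − 0.024164) = 0.17687 / 0.97584 ≈ 0.1812

PS ≈ 0.181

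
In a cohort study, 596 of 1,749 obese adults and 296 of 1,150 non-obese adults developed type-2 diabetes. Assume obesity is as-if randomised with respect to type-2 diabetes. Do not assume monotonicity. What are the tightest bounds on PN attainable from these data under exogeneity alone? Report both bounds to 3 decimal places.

p₁ = P(outcome | exposed) = 596/1749 = 0.34077
p₀ = P(outcome | unexposed) = 296/1150 = 0.25739
Under exogeneity alone the bounds on PN are max{0,(p₁−p₀)/p₁} ≤ PN ≤ min{1,(1−p₀)/p₁}.
  lower = (p₁ − p₀)/p₁ = 0.083375 / 0.34077 ≈ 0.2447
  upper = min{1, (1 − p₀)/p₁} = 0.74261 / 0.34077 ≈ 2.1792 → capped at 1

0.245 ≤ PN ≤ 1.000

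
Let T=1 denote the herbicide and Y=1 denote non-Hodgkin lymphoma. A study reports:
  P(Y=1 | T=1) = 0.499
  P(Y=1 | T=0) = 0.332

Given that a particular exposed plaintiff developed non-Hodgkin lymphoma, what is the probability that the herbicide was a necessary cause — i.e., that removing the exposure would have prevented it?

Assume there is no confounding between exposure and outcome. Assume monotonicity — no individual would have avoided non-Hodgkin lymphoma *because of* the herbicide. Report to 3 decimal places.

Let p₁ = 0.499, p₀ = 0.332.
Under exogeneity and monotonicity, PN = (p₁ − p₀) / p₁.
PN = (0.499 − 0.332) / 0.499 = 0.167 / 0.499 ≈ 0.3347

PN ≈ 0.335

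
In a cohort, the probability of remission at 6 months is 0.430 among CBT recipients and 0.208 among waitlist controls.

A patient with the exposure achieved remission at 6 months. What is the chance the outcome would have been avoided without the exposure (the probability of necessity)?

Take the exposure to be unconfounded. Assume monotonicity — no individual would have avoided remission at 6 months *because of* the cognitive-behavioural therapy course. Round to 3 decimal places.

PN ≈ 0.516

Let p₁ = 0.43, p₀ = 0.208.
Under exogeneity and monotonicity, PN = (p₁ − p₀) / p₁.
PN = (0.43 − 0.208) / 0.43 = 0.222 / 0.43 ≈ 0.5163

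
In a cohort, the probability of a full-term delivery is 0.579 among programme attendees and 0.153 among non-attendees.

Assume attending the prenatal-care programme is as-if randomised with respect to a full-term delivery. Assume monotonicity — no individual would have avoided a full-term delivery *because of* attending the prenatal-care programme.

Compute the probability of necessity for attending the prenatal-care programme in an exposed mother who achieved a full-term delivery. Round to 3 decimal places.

Let p₁ = 0.579, p₀ = 0.153.
Under exogeneity and monotonicity, PN = (p₁ − p₀) / p₁.
PN = (0.579 − 0.153) / 0.579 = 0.426 / 0.579 ≈ 0.7358

PN ≈ 0.736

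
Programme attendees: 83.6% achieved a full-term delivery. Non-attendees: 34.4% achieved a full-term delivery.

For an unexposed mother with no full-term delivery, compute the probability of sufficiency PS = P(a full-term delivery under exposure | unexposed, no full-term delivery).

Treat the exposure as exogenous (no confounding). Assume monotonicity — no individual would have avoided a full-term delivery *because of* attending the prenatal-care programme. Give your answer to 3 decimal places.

PS ≈ 0.750

p₁ = 0.836, p₀ = 0.344.
Under exogeneity and monotonicity, PS = (p₁ − p₀) / (1 − p₀).
PS = (0.836 − 0.344) / (1 − 0.344) = 0.492 / 0.656 ≈ 0.7500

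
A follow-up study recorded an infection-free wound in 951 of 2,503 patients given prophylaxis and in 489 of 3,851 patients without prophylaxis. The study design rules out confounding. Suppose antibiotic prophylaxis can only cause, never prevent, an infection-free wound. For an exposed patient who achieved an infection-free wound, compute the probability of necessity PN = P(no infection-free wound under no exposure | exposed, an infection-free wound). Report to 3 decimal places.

PN ≈ 0.666

p₁ = P(outcome | exposed) = 951/2503 = 0.37994
p₀ = P(outcome | unexposed) = 489/3851 = 0.12698
Under exogeneity and monotonicity, PN = (p₁ − p₀) / p₁.
PN = (0.37994 − 0.12698) / 0.37994 = 0.25296 / 0.37994 ≈ 0.6658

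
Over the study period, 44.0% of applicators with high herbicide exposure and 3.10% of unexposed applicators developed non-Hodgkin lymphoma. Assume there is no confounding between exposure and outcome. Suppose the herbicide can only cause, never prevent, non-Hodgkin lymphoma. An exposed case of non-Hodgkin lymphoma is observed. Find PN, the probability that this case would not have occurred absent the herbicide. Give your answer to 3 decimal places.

p₁ = 0.44, p₀ = 0.031.
Under exogeneity and monotonicity, PN = (p₁ − p₀) / p₁.
PN = (0.44 − 0.031) / 0.44 = 0.409 / 0.44 ≈ 0.9295

PN ≈ 0.930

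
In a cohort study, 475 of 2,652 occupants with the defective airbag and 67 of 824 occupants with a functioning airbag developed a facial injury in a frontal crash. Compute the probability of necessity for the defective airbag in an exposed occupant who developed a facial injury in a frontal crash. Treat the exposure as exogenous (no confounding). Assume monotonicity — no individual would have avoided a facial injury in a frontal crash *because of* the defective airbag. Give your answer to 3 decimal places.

PN ≈ 0.546

p₁ = P(outcome | exposed) = 475/2652 = 0.17911
p₀ = P(outcome | unexposed) = 67/824 = 0.081311
Under exogeneity and monotonicity, PN = (p₁ − p₀) / p₁.
PN = (0.17911 − 0.081311) / 0.17911 = 0.097799 / 0.17911 ≈ 0.5460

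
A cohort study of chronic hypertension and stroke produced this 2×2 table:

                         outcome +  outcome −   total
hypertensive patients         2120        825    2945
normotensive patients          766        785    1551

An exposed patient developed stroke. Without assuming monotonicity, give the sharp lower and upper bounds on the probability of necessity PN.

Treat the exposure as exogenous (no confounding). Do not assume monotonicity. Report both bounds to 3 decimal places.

p₁ = P(outcome | exposed) = 2120/2945 = 0.71986
p₀ = P(outcome | unexposed) = 766/1551 = 0.49387
Under exogeneity alone the bounds on PN are max{0,(p₁−p₀)/p₁} ≤ PN ≤ min{1,(1−p₀)/p₁}.
  lower = (p₁ − p₀)/p₁ = 0.22599 / 0.71986 ≈ 0.3139
  upper = min{1, (1 − p₀)/p₁} = 0.50613 / 0.71986 ≈ 0.7031

0.314 ≤ PN ≤ 0.703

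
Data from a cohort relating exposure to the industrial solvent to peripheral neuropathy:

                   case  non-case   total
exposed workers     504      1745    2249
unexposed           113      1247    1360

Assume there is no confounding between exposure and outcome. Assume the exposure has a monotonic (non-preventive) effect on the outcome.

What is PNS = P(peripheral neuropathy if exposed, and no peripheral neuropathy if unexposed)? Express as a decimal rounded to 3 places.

PNS ≈ 0.141

p₁ = P(outcome | exposed) = 504/2249 = 0.2241
p₀ = P(outcome | unexposed) = 113/1360 = 0.083088
Under exogeneity and monotonicity, PNS = p₁ − p₀.
PNS = 0.2241 − 0.083088 = 0.14101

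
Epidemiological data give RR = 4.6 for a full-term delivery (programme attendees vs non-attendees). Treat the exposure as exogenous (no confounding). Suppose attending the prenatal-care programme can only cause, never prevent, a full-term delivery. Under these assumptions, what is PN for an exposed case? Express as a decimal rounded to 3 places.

Under exogeneity and monotonicity, PN = (RR − 1) / RR = 1 − 1/RR.
PN = (4.6 − 1) / 4.6 = 3.6 / 4.6 ≈ 0.7826

PN ≈ 0.783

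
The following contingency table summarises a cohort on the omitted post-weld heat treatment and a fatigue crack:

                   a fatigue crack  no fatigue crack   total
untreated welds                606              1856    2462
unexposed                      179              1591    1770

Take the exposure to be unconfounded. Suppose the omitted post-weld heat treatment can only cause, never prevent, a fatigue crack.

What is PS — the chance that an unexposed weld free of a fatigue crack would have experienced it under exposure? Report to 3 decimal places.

p₁ = P(outcome | exposed) = 606/2462 = 0.24614
p₀ = P(outcome | unexposed) = 179/1770 = 0.10113
Under exogeneity and monotonicity, PS = (p₁ − p₀) / (1 − p₀).
PS = (0.24614 − 0.10113) / (1 − 0.10113) = 0.14501 / 0.89887 ≈ 0.1613

PS ≈ 0.161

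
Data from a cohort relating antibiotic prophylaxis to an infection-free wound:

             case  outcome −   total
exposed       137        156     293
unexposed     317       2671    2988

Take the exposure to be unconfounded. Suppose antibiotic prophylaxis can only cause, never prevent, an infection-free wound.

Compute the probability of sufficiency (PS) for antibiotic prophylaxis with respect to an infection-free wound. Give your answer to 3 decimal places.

p₁ = P(outcome | exposed) = 137/293 = 0.46758
p₀ = P(outcome | unexposed) = 317/2988 = 0.10609
Under exogeneity and monotonicity, PS = (p₁ − p₀) / (1 − p₀).
PS = (0.46758 − 0.10609) / (1 − 0.10609) = 0.36149 / 0.89391 ≈ 0.4044

PS ≈ 0.404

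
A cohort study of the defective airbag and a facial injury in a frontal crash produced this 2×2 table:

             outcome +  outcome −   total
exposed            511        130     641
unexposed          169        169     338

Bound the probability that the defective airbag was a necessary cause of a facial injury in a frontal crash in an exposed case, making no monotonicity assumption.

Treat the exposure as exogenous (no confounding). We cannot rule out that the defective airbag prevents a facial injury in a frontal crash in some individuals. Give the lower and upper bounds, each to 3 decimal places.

0.373 ≤ PN ≤ 0.627

p₁ = P(outcome | exposed) = 511/641 = 0.79719
p₀ = P(outcome | unexposed) = 169/338 = 0.5
Under exogeneity alone the bounds on PN are max{0,(p₁−p₀)/p₁} ≤ PN ≤ min{1,(1−p₀)/p₁}.
  lower = (p₁ − p₀)/p₁ = 0.29719 / 0.79719 ≈ 0.3728
  upper = min{1, (1 − p₀)/p₁} = 0.5 / 0.79719 ≈ 0.6272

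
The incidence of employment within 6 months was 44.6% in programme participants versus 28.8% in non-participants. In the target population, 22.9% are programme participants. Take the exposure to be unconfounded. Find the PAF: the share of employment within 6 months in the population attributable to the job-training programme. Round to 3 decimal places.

PAF ≈ 0.112

p₁ = 0.446, p₀ = 0.288.
Overall risk P(Y=1) = π·p₁ + (1−π)·p₀ = 0.229×0.446 + 0.771×0.288 = 0.32418.
Under exogeneity, PAF = [P(Y=1) − p₀] / P(Y=1).
PAF = (0.32418 − 0.288) / 0.32418 ≈ 0.1116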